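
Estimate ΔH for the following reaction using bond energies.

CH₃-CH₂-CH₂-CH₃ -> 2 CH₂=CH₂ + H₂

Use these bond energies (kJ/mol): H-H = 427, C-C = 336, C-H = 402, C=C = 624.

Bonds broken (reactants):
  C-C: 3 × 336 = 1008
  C-H: 10 × 402 = 4020
  Σ(broken) = 5028 kJ
Bonds formed (products):
  C-H: 8 × 402 = 3216
  C=C: 2 × 624 = 1248
  H-H: 1 × 427 = 427
  Σ(formed) = 4891 kJ
ΔH = Σ(broken) − Σ(formed) = 5028 − 4891 = +137 kJ

ΔH ≈ +137 kJ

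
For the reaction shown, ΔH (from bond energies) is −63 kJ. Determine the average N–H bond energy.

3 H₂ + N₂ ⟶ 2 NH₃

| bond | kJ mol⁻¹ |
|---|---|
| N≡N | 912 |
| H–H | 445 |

D(N–H) ≈ 385 kJ/mol

Let D be the N–H bond energy.
Σ(broken) = 3×445 + 1×912 = 2247
Σ(formed) = 6×D = 6D
ΔH = Σ(broken) − Σ(formed) = (2247) − (6D) = +2247 − 6D
Setting this equal to −63 kJ gives 6D = 2310, so D = 385 kJ/mol.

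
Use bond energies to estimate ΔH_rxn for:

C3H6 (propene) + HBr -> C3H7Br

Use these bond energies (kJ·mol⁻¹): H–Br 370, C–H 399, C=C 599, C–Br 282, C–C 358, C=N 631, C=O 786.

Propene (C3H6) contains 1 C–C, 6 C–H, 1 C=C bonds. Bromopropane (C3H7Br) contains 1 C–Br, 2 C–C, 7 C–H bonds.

ΔH ≈ −70 kJ

Bonds broken (reactants):
  C–C: 1 × 358 = 358
  C–H: 6 × 399 = 2394
  C=C: 1 × 599 = 599
  H–Br: 1 × 370 = 370
  Σ(broken) = 3721 kJ
Bonds formed (products):
  C–Br: 1 × 282 = 282
  C–C: 2 × 358 = 716
  C–H: 7 × 399 = 2793
  Σ(formed) = 3791 kJ
ΔH = Σ(broken) − Σ(formed) = 3721 − 3791 = −70 kJ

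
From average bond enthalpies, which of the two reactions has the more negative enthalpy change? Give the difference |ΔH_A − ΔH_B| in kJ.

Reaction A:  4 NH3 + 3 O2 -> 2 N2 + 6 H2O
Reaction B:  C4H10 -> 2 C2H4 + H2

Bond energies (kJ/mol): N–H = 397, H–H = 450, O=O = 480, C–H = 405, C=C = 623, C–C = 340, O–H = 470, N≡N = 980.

Reaction A, by 1530 kJ

Reaction A:
  Bonds broken (reactants):
    N–H: 12 × 397 = 4764
    O=O: 3 × 480 = 1440
    Σ(broken) = 6204 kJ
  Bonds formed (products):
    N≡N: 2 × 980 = 1960
    O–H: 12 × 470 = 5640
    Σ(formed) = 7600 kJ
  ΔH_A = 6204 − 7600 = −1396 kJ
Reaction B:
  Bonds broken (reactants):
    C–C: 3 × 340 = 1020
    C–H: 10 × 405 = 4050
    Σ(broken) = 5070 kJ
  Bonds formed (products):
    C–H: 8 × 405 = 3240
    C=C: 2 × 623 = 1246
    H–H: 1 × 450 = 450
    Σ(formed) = 4936 kJ
  ΔH_B = 5070 − 4936 = +134 kJ
ΔH_A − ΔH_B = −1530 kJ, so reaction A has the more negative ΔH; |ΔH_A − ΔH_B| = 1530 kJ.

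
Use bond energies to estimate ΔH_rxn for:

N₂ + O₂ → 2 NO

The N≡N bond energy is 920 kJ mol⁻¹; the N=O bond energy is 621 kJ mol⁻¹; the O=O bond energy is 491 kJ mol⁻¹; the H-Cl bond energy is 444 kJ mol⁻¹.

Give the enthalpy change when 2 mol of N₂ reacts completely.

Bonds broken (reactants):
  N≡N: 1 × 920 = 920
  O=O: 1 × 491 = 491
  Σ(broken) = 1411 kJ
Bonds formed (products):
  N=O: 2 × 621 = 1242
  Σ(formed) = 1242 kJ
ΔH = Σ(broken) − Σ(formed) = 1411 − 1242 = +169 kJ
For 2× the reaction as written: 2 × (+169) = +338 kJ

ΔH = +338 kJ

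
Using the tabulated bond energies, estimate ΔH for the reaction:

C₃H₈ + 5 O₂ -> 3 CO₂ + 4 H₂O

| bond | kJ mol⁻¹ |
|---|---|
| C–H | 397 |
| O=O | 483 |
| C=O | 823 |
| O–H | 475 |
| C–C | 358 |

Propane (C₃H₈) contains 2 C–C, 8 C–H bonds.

ΔH ≈ −2431 kJ

Bonds broken (reactants):
  C–C: 2 × 358 = 716
  C–H: 8 × 397 = 3176
  O=O: 5 × 483 = 2415
  Σ(broken) = 6307 kJ
Bonds formed (products):
  C=O: 6 × 823 = 4938
  O–H: 8 × 475 = 3800
  Σ(formed) = 8738 kJ
ΔH = Σ(broken) − Σ(formed) = 6307 − 8738 = −2431 kJ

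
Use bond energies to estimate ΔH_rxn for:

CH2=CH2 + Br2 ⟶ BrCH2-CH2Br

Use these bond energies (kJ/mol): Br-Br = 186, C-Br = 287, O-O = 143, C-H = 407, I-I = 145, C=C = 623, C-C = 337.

Bonds broken (reactants):
  Br-Br: 1 × 186 = 186
  C-H: 4 × 407 = 1628
  C=C: 1 × 623 = 623
  Σ(broken) = 2437 kJ
Bonds formed (products):
  C-Br: 2 × 287 = 574
  C-C: 1 × 337 = 337
  C-H: 4 × 407 = 1628
  Σ(formed) = 2539 kJ
ΔH = Σ(broken) − Σ(formed) = 2437 − 2539 = −102 kJ

ΔH ≈ −102 kJ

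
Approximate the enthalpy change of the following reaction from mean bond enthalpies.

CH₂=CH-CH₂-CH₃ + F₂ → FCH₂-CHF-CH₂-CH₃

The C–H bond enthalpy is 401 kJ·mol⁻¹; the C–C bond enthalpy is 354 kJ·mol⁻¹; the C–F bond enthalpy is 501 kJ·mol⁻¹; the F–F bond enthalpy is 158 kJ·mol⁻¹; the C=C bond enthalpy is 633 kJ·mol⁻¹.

Bonds broken (reactants):
  C–C: 2 × 354 = 708
  C–H: 8 × 401 = 3208
  C=C: 1 × 633 = 633
  F–F: 1 × 158 = 158
  Σ(broken) = 4707 kJ
Bonds formed (products):
  C–C: 3 × 354 = 1062
  C–F: 2 × 501 = 1002
  C–H: 8 × 401 = 3208
  Σ(formed) = 5272 kJ
ΔH = Σ(broken) − Σ(formed) = 4707 − 5272 = −565 kJ

ΔH ≈ −565 kJ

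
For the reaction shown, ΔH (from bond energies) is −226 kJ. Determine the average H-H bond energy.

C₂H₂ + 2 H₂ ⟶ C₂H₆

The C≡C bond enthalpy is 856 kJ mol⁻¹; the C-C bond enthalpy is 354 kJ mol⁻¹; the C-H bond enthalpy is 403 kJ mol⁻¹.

D(H-H) ≈ 442 kJ/mol

Let D be the H-H bond energy.
Σ(broken) = 1×856 + 2×403 + 2×D = 1662 + 2D
Σ(formed) = 1×354 + 6×403 = 2772
ΔH = Σ(broken) − Σ(formed) = (1662 + 2D) − (2772) = −1110 + 2D
Setting this equal to −226 kJ gives 2D = 884, so D = 442 kJ/mol.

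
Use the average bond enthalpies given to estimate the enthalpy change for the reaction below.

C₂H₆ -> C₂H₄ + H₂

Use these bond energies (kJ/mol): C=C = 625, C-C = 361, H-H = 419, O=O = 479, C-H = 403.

ΔH ≈ +123 kJ

Bonds broken (reactants):
  C-C: 1 × 361 = 361
  C-H: 6 × 403 = 2418
  Σ(broken) = 2779 kJ
Bonds formed (products):
  C-H: 4 × 403 = 1612
  C=C: 1 × 625 = 625
  H-H: 1 × 419 = 419
  Σ(formed) = 2656 kJ
ΔH = Σ(broken) − Σ(formed) = 2779 − 2656 = +123 kJ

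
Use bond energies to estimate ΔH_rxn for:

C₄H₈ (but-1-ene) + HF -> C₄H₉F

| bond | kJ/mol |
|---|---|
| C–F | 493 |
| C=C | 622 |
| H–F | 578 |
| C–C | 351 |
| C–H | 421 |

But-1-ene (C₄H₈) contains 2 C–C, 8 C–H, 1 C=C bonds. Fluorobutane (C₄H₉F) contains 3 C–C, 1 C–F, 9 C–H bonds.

Bonds broken (reactants):
  C–C: 2 × 351 = 702
  C–H: 8 × 421 = 3368
  C=C: 1 × 622 = 622
  H–F: 1 × 578 = 578
  Σ(broken) = 5270 kJ
Bonds formed (products):
  C–C: 3 × 351 = 1053
  C–F: 1 × 493 = 493
  C–H: 9 × 421 = 3789
  Σ(formed) = 5335 kJ
ΔH = Σ(broken) − Σ(formed) = 5270 − 5335 = −65 kJ

ΔH ≈ −65 kJ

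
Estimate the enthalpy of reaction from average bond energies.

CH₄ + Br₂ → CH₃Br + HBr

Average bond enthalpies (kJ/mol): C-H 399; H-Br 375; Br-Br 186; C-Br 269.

Bonds broken (reactants):
  Br-Br: 1 × 186 = 186
  C-H: 4 × 399 = 1596
  Σ(broken) = 1782 kJ
Bonds formed (products):
  C-Br: 1 × 269 = 269
  C-H: 3 × 399 = 1197
  H-Br: 1 × 375 = 375
  Σ(formed) = 1841 kJ
ΔH = Σ(broken) − Σ(formed) = 1782 − 1841 = −59 kJ

ΔH ≈ −59 kJ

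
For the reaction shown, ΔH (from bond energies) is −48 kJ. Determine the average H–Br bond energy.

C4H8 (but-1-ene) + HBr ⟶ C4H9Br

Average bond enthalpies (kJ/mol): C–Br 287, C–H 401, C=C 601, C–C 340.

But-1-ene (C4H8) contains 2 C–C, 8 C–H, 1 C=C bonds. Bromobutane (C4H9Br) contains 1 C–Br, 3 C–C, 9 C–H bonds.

D(H–Br) ≈ 379 kJ/mol

Let D be the H–Br bond energy.
Σ(broken) = 2×340 + 8×401 + 1×601 + 1×D = 4489 + D
Σ(formed) = 1×287 + 3×340 + 9×401 = 4916
ΔH = Σ(broken) − Σ(formed) = (4489 + D) − (4916) = −427 + D
Setting this equal to −48 kJ gives D = 379 kJ/mol.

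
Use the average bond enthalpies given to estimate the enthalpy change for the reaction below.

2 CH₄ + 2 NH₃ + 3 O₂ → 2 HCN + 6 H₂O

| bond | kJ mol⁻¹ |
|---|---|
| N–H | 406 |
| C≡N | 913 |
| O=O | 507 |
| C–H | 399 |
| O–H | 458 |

Bonds broken (reactants):
  C–H: 8 × 399 = 3192
  N–H: 6 × 406 = 2436
  O=O: 3 × 507 = 1521
  Σ(broken) = 7149 kJ
Bonds formed (products):
  C≡N: 2 × 913 = 1826
  C–H: 2 × 399 = 798
  O–H: 12 × 458 = 5496
  Σ(formed) = 8120 kJ
ΔH = Σ(broken) − Σ(formed) = 7149 − 8120 = −971 kJ

ΔH ≈ −971 kJ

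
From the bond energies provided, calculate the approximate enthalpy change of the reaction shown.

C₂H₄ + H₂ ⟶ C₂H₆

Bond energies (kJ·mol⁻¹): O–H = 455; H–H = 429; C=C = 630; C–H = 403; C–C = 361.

Bonds broken (reactants):
  C–H: 4 × 403 = 1612
  C=C: 1 × 630 = 630
  H–H: 1 × 429 = 429
  Σ(broken) = 2671 kJ
Bonds formed (products):
  C–C: 1 × 361 = 361
  C–H: 6 × 403 = 2418
  Σ(formed) = 2779 kJ
ΔH = Σ(broken) − Σ(formed) = 2671 − 2779 = −108 kJ

ΔH ≈ −108 kJ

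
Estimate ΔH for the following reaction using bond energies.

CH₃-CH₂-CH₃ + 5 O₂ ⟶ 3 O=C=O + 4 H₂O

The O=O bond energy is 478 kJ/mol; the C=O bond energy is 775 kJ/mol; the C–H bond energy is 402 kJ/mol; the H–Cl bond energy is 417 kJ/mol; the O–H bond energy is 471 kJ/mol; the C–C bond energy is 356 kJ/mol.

Bonds broken (reactants):
  C–C: 2 × 356 = 712
  C–H: 8 × 402 = 3216
  O=O: 5 × 478 = 2390
  Σ(broken) = 6318 kJ
Bonds formed (products):
  C=O: 6 × 775 = 4650
  O–H: 8 × 471 = 3768
  Σ(formed) = 8418 kJ
ΔH = Σ(broken) − Σ(formed) = 6318 − 8418 = −2100 kJ

ΔH ≈ −2100 kJ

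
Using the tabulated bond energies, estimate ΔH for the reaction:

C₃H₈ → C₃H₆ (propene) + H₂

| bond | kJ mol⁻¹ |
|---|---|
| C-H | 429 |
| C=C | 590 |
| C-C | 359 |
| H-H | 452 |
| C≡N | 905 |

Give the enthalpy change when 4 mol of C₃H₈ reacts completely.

Bonds broken (reactants):
  C-C: 2 × 359 = 718
  C-H: 8 × 429 = 3432
  Σ(broken) = 4150 kJ
Bonds formed (products):
  C-C: 1 × 359 = 359
  C-H: 6 × 429 = 2574
  C=C: 1 × 590 = 590
  H-H: 1 × 452 = 452
  Σ(formed) = 3975 kJ
ΔH = Σ(broken) − Σ(formed) = 4150 − 3975 = +175 kJ
For 4× the reaction as written: 4 × (+175) = +700 kJ

ΔH = +700 kJ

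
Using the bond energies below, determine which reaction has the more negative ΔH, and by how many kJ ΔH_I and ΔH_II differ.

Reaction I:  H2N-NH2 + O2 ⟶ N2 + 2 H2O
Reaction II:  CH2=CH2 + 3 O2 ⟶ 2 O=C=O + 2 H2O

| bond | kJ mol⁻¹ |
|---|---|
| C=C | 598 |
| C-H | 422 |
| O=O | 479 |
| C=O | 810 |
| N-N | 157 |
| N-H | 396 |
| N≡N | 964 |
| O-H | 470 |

Reaction II, by 773 kJ

Reaction I:
  Bonds broken (reactants):
    N-H: 4 × 396 = 1584
    N-N: 1 × 157 = 157
    O=O: 1 × 479 = 479
    Σ(broken) = 2220 kJ
  Bonds formed (products):
    N≡N: 1 × 964 = 964
    O-H: 4 × 470 = 1880
    Σ(formed) = 2844 kJ
  ΔH_I = 2220 − 2844 = −624 kJ
Reaction II:
  Bonds broken (reactants):
    C-H: 4 × 422 = 1688
    C=C: 1 × 598 = 598
    O=O: 3 × 479 = 1437
    Σ(broken) = 3723 kJ
  Bonds formed (products):
    C=O: 4 × 810 = 3240
    O-H: 4 × 470 = 1880
    Σ(formed) = 5120 kJ
  ΔH_II = 3723 − 5120 = −1397 kJ
ΔH_I − ΔH_II = +773 kJ, so reaction II has the more negative ΔH; |ΔH_I − ΔH_II| = 773 kJ.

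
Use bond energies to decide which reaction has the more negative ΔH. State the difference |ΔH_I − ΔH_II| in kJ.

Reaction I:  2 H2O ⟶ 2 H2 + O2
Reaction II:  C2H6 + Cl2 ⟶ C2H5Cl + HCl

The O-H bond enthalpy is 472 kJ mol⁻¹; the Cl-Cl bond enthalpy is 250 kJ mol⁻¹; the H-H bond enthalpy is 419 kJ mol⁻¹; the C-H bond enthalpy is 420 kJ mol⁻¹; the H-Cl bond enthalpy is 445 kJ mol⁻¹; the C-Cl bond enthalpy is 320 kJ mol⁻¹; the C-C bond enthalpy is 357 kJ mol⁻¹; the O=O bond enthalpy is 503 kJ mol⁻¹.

Reaction II, by 642 kJ

Reaction I:
  Bonds broken (reactants):
    O-H: 4 × 472 = 1888
    Σ(broken) = 1888 kJ
  Bonds formed (products):
    H-H: 2 × 419 = 838
    O=O: 1 × 503 = 503
    Σ(formed) = 1341 kJ
  ΔH_I = 1888 − 1341 = +547 kJ
Reaction II:
  Bonds broken (reactants):
    C-C: 1 × 357 = 357
    C-H: 6 × 420 = 2520
    Cl-Cl: 1 × 250 = 250
    Σ(broken) = 3127 kJ
  Bonds formed (products):
    C-C: 1 × 357 = 357
    C-Cl: 1 × 320 = 320
    C-H: 5 × 420 = 2100
    H-Cl: 1 × 445 = 445
    Σ(formed) = 3222 kJ
  ΔH_II = 3127 − 3222 = −95 kJ
ΔH_I − ΔH_II = +642 kJ, so reaction II has the more negative ΔH; |ΔH_I − ΔH_II| = 642 kJ.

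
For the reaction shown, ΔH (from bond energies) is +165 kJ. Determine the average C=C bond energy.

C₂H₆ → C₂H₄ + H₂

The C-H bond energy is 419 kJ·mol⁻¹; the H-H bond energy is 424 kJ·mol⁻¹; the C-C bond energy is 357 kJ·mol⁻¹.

Let D be the C=C bond energy.
Σ(broken) = 1×357 + 6×419 = 2871
Σ(formed) = 4×419 + 1×D + 1×424 = 2100 + D
ΔH = Σ(broken) − Σ(formed) = (2871) − (2100 + D) = +771 − D
Setting this equal to +165 kJ gives D = 606 kJ/mol.

D(C=C) ≈ 606 kJ/mol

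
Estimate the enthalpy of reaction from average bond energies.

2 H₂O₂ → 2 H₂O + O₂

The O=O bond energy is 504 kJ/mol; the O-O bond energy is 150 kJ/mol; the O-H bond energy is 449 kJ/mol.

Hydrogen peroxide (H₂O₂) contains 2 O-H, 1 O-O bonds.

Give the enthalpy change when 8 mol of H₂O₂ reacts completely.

ΔH = −816 kJ

Bonds broken (reactants):
  O-H: 4 × 449 = 1796
  O-O: 2 × 150 = 300
  Σ(broken) = 2096 kJ
Bonds formed (products):
  O-H: 4 × 449 = 1796
  O=O: 1 × 504 = 504
  Σ(formed) = 2300 kJ
ΔH = Σ(broken) − Σ(formed) = 2096 − 2300 = −204 kJ
For 4× the reaction as written: 4 × (−204) = −816 kJ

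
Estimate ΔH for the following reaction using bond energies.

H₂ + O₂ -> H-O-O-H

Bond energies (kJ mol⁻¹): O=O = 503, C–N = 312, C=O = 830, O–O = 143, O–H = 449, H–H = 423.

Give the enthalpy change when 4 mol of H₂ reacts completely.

ΔH = −460 kJ

Bonds broken (reactants):
  H–H: 1 × 423 = 423
  O=O: 1 × 503 = 503
  Σ(broken) = 926 kJ
Bonds formed (products):
  O–H: 2 × 449 = 898
  O–O: 1 × 143 = 143
  Σ(formed) = 1041 kJ
ΔH = Σ(broken) − Σ(formed) = 926 − 1041 = −115 kJ
For 4× the reaction as written: 4 × (−115) = −460 kJ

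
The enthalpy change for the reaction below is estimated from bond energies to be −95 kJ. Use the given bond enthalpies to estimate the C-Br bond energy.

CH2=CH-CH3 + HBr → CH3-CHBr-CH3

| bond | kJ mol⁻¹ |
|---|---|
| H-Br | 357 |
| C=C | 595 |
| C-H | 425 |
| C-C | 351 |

D(C-Br) ≈ 271 kJ/mol

Let D be the C-Br bond energy.
Σ(broken) = 1×351 + 6×425 + 1×595 + 1×357 = 3853
Σ(formed) = 1×D + 2×351 + 7×425 = 3677 + D
ΔH = Σ(broken) − Σ(formed) = (3853) − (3677 + D) = +176 − D
Setting this equal to −95 kJ gives D = 271 kJ/mol.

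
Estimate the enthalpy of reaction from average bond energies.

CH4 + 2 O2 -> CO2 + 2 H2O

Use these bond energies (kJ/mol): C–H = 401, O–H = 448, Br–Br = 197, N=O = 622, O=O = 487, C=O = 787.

Bonds broken (reactants):
  C–H: 4 × 401 = 1604
  O=O: 2 × 487 = 974
  Σ(broken) = 2578 kJ
Bonds formed (products):
  C=O: 2 × 787 = 1574
  O–H: 4 × 448 = 1792
  Σ(formed) = 3366 kJ
ΔH = Σ(broken) − Σ(formed) = 2578 − 3366 = −788 kJ

ΔH ≈ −788 kJ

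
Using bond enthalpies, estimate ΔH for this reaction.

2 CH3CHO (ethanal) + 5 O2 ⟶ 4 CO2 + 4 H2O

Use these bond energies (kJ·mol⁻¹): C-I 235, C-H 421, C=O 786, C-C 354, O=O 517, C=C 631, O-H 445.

ΔH ≈ −1615 kJ

Bonds broken (reactants):
  C-C: 2 × 354 = 708
  C-H: 8 × 421 = 3368
  C=O: 2 × 786 = 1572
  O=O: 5 × 517 = 2585
  Σ(broken) = 8233 kJ
Bonds formed (products):
  C=O: 8 × 786 = 6288
  O-H: 8 × 445 = 3560
  Σ(formed) = 9848 kJ
ΔH = Σ(broken) − Σ(formed) = 8233 − 9848 = −1615 kJ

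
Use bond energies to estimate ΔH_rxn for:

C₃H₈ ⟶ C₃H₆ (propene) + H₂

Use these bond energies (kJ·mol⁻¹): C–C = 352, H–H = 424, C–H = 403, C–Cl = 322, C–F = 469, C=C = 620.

ΔH ≈ +114 kJ

Bonds broken (reactants):
  C–C: 2 × 352 = 704
  C–H: 8 × 403 = 3224
  Σ(broken) = 3928 kJ
Bonds formed (products):
  C–C: 1 × 352 = 352
  C–H: 6 × 403 = 2418
  C=C: 1 × 620 = 620
  H–H: 1 × 424 = 424
  Σ(formed) = 3814 kJ
ΔH = Σ(broken) − Σ(formed) = 3928 − 3814 = +114 kJ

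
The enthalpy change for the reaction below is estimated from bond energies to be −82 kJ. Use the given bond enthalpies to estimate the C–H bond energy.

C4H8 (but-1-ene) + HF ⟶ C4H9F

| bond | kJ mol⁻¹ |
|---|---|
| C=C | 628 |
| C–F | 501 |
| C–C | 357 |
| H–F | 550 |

Let D be the C–H bond energy.
Σ(broken) = 2×357 + 8×D + 1×628 + 1×550 = 1892 + 8D
Σ(formed) = 3×357 + 1×501 + 9×D = 1572 + 9D
ΔH = Σ(broken) − Σ(formed) = (1892 + 8D) − (1572 + 9D) = +320 − D
Setting this equal to −82 kJ gives D = 402 kJ/mol.

D(C–H) ≈ 402 kJ/mol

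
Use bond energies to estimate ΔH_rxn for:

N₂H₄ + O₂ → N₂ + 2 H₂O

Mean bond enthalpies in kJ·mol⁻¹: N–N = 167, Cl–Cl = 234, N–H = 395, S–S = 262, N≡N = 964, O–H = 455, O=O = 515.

Bonds broken (reactants):
  N–H: 4 × 395 = 1580
  N–N: 1 × 167 = 167
  O=O: 1 × 515 = 515
  Σ(broken) = 2262 kJ
Bonds formed (products):
  N≡N: 1 × 964 = 964
  O–H: 4 × 455 = 1820
  Σ(formed) = 2784 kJ
ΔH = Σ(broken) − Σ(formed) = 2262 − 2784 = −522 kJ

ΔH ≈ −522 kJ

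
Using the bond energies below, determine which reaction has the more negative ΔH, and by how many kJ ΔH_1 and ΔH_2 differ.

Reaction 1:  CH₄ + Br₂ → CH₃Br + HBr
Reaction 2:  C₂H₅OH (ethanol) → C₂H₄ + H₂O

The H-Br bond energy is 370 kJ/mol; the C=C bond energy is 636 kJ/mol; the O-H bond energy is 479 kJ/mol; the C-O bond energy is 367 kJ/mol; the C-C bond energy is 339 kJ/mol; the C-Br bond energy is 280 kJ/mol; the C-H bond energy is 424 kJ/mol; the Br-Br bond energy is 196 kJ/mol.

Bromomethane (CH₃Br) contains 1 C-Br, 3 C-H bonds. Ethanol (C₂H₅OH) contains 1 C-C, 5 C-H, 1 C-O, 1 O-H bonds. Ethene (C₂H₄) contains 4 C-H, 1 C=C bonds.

Reaction 1, by 45 kJ

Reaction 1:
  Bonds broken (reactants):
    Br-Br: 1 × 196 = 196
    C-H: 4 × 424 = 1696
    Σ(broken) = 1892 kJ
  Bonds formed (products):
    C-Br: 1 × 280 = 280
    C-H: 3 × 424 = 1272
    H-Br: 1 × 370 = 370
    Σ(formed) = 1922 kJ
  ΔH_1 = 1892 − 1922 = −30 kJ
Reaction 2:
  Bonds broken (reactants):
    C-C: 1 × 339 = 339
    C-H: 5 × 424 = 2120
    C-O: 1 × 367 = 367
    O-H: 1 × 479 = 479
    Σ(broken) = 3305 kJ
  Bonds formed (products):
    C-H: 4 × 424 = 1696
    C=C: 1 × 636 = 636
    O-H: 2 × 479 = 958
    Σ(formed) = 3290 kJ
  ΔH_2 = 3305 − 3290 = +15 kJ
ΔH_1 − ΔH_2 = −45 kJ, so reaction 1 has the more negative ΔH; |ΔH_1 − ΔH_2| = 45 kJ.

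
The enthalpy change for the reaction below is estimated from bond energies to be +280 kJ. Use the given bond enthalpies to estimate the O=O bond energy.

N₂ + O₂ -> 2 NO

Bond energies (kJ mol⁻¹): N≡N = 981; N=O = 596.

D(O=O) ≈ 491 kJ/mol

Let D be the O=O bond energy.
Σ(broken) = 1×981 + 1×D = 981 + D
Σ(formed) = 2×596 = 1192
ΔH = Σ(broken) − Σ(formed) = (981 + D) − (1192) = −211 + D
Setting this equal to +280 kJ gives D = 491 kJ/mol.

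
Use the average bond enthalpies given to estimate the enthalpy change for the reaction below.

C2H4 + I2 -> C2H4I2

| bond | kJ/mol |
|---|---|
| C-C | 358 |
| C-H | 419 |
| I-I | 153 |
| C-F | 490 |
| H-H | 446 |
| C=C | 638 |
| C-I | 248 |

ΔH ≈ −63 kJ

Bonds broken (reactants):
  C-H: 4 × 419 = 1676
  C=C: 1 × 638 = 638
  I-I: 1 × 153 = 153
  Σ(broken) = 2467 kJ
Bonds formed (products):
  C-C: 1 × 358 = 358
  C-H: 4 × 419 = 1676
  C-I: 2 × 248 = 496
  Σ(formed) = 2530 kJ
ΔH = Σ(broken) − Σ(formed) = 2467 − 2530 = −63 kJ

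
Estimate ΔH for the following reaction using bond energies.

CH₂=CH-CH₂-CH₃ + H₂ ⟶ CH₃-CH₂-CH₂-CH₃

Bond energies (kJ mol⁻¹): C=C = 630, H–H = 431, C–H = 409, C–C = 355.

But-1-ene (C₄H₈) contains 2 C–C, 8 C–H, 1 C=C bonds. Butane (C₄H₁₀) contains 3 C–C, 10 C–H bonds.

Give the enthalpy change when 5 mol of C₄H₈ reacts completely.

Bonds broken (reactants):
  C–C: 2 × 355 = 710
  C–H: 8 × 409 = 3272
  C=C: 1 × 630 = 630
  H–H: 1 × 431 = 431
  Σ(broken) = 5043 kJ
Bonds formed (products):
  C–C: 3 × 355 = 1065
  C–H: 10 × 409 = 4090
  Σ(formed) = 5155 kJ
ΔH = Σ(broken) − Σ(formed) = 5043 − 5155 = −112 kJ
For 5× the reaction as written: 5 × (−112) = −560 kJ

ΔH = −560 kJ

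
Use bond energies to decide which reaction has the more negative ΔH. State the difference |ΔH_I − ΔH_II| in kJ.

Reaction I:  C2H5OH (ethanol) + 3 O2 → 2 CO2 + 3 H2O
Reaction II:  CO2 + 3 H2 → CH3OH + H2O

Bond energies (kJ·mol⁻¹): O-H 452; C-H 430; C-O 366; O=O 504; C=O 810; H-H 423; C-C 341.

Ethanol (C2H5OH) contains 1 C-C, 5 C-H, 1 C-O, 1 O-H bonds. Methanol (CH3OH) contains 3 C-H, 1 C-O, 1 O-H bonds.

Reaction I:
  Bonds broken (reactants):
    C-C: 1 × 341 = 341
    C-H: 5 × 430 = 2150
    C-O: 1 × 366 = 366
    O-H: 1 × 452 = 452
    O=O: 3 × 504 = 1512
    Σ(broken) = 4821 kJ
  Bonds formed (products):
    C=O: 4 × 810 = 3240
    O-H: 6 × 452 = 2712
    Σ(formed) = 5952 kJ
  ΔH_I = 4821 − 5952 = −1131 kJ
Reaction II:
  Bonds broken (reactants):
    C=O: 2 × 810 = 1620
    H-H: 3 × 423 = 1269
    Σ(broken) = 2889 kJ
  Bonds formed (products):
    C-H: 3 × 430 = 1290
    C-O: 1 × 366 = 366
    O-H: 3 × 452 = 1356
    Σ(formed) = 3012 kJ
  ΔH_II = 2889 − 3012 = −123 kJ
ΔH_I − ΔH_II = −1008 kJ, so reaction I has the more negative ΔH; |ΔH_I − ΔH_II| = 1008 kJ.

Reaction I, by 1008 kJ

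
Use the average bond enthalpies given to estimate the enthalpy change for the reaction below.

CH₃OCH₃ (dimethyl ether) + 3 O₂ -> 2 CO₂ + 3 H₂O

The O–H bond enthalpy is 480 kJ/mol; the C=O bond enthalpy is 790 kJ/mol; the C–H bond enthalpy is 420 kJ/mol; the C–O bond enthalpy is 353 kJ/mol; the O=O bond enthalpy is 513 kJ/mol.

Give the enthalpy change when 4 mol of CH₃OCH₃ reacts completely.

ΔH = −5100 kJ

Bonds broken (reactants):
  C–H: 6 × 420 = 2520
  C–O: 2 × 353 = 706
  O=O: 3 × 513 = 1539
  Σ(broken) = 4765 kJ
Bonds formed (products):
  C=O: 4 × 790 = 3160
  O–H: 6 × 480 = 2880
  Σ(formed) = 6040 kJ
ΔH = Σ(broken) − Σ(formed) = 4765 − 6040 = −1275 kJ
For 4× the reaction as written: 4 × (−1275) = −5100 kJ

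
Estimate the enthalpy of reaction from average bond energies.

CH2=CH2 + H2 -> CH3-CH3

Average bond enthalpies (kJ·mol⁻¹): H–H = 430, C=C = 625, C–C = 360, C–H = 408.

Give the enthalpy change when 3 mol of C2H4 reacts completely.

Bonds broken (reactants):
  C–H: 4 × 408 = 1632
  C=C: 1 × 625 = 625
  H–H: 1 × 430 = 430
  Σ(broken) = 2687 kJ
Bonds formed (products):
  C–C: 1 × 360 = 360
  C–H: 6 × 408 = 2448
  Σ(formed) = 2808 kJ
ΔH = Σ(broken) − Σ(formed) = 2687 − 2808 = −121 kJ
For 3× the reaction as written: 3 × (−121) = −363 kJ

ΔH = −363 kJ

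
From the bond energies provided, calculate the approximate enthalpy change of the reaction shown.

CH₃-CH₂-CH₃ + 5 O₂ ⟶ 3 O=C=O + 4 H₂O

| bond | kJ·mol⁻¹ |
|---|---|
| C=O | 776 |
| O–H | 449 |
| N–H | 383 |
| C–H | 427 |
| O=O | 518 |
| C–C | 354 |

ΔH ≈ −1534 kJ

Bonds broken (reactants):
  C–C: 2 × 354 = 708
  C–H: 8 × 427 = 3416
  O=O: 5 × 518 = 2590
  Σ(broken) = 6714 kJ
Bonds formed (products):
  C=O: 6 × 776 = 4656
  O–H: 8 × 449 = 3592
  Σ(formed) = 8248 kJ
ΔH = Σ(broken) − Σ(formed) = 6714 − 8248 = −1534 kJ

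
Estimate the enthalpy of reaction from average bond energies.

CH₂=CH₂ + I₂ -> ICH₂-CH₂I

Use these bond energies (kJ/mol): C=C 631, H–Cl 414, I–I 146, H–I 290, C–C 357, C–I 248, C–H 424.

ΔH ≈ −76 kJ

Bonds broken (reactants):
  C–H: 4 × 424 = 1696
  C=C: 1 × 631 = 631
  I–I: 1 × 146 = 146
  Σ(broken) = 2473 kJ
Bonds formed (products):
  C–C: 1 × 357 = 357
  C–H: 4 × 424 = 1696
  C–I: 2 × 248 = 496
  Σ(formed) = 2549 kJ
ΔH = Σ(broken) − Σ(formed) = 2473 − 2549 = −76 kJ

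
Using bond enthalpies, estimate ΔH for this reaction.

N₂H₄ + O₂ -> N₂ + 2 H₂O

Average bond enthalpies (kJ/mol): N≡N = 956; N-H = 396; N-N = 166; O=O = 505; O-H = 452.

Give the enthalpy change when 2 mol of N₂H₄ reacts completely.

Bonds broken (reactants):
  N-H: 4 × 396 = 1584
  N-N: 1 × 166 = 166
  O=O: 1 × 505 = 505
  Σ(broken) = 2255 kJ
Bonds formed (products):
  N≡N: 1 × 956 = 956
  O-H: 4 × 452 = 1808
  Σ(formed) = 2764 kJ
ΔH = Σ(broken) − Σ(formed) = 2255 − 2764 = −509 kJ
For 2× the reaction as written: 2 × (−509) = −1018 kJ

ΔH = −1018 kJ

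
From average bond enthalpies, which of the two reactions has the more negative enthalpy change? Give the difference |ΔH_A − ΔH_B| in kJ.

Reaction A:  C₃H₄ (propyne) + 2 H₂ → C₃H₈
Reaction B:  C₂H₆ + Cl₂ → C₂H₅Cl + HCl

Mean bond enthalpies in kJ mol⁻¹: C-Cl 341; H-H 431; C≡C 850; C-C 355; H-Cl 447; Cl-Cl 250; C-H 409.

Reaction A:
  Bonds broken (reactants):
    C≡C: 1 × 850 = 850
    C-C: 1 × 355 = 355
    C-H: 4 × 409 = 1636
    H-H: 2 × 431 = 862
    Σ(broken) = 3703 kJ
  Bonds formed (products):
    C-C: 2 × 355 = 710
    C-H: 8 × 409 = 3272
    Σ(formed) = 3982 kJ
  ΔH_A = 3703 − 3982 = −279 kJ
Reaction B:
  Bonds broken (reactants):
    C-C: 1 × 355 = 355
    C-H: 6 × 409 = 2454
    Cl-Cl: 1 × 250 = 250
    Σ(broken) = 3059 kJ
  Bonds formed (products):
    C-C: 1 × 355 = 355
    C-Cl: 1 × 341 = 341
    C-H: 5 × 409 = 2045
    H-Cl: 1 × 447 = 447
    Σ(formed) = 3188 kJ
  ΔH_B = 3059 − 3188 = −129 kJ
ΔH_A − ΔH_B = −150 kJ, so reaction A has the more negative ΔH; |ΔH_A − ΔH_B| = 150 kJ.

Reaction A, by 150 kJ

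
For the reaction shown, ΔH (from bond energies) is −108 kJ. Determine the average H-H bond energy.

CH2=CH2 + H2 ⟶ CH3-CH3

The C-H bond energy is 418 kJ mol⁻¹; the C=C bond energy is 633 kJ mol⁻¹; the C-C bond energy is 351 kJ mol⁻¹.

D(H-H) ≈ 446 kJ/mol

Let D be the H-H bond energy.
Σ(broken) = 4×418 + 1×633 + 1×D = 2305 + D
Σ(formed) = 1×351 + 6×418 = 2859
ΔH = Σ(broken) − Σ(formed) = (2305 + D) − (2859) = −554 + D
Setting this equal to −108 kJ gives D = 446 kJ/mol.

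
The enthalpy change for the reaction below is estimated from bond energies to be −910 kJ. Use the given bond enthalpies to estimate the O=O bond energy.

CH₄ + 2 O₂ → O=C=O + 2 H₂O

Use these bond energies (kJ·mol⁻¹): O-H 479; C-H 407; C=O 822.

Let D be the O=O bond energy.
Σ(broken) = 4×407 + 2×D = 1628 + 2D
Σ(formed) = 2×822 + 4×479 = 3560
ΔH = Σ(broken) − Σ(formed) = (1628 + 2D) − (3560) = −1932 + 2D
Setting this equal to −910 kJ gives 2D = 1022, so D = 511 kJ/mol.

D(O=O) ≈ 511 kJ/mol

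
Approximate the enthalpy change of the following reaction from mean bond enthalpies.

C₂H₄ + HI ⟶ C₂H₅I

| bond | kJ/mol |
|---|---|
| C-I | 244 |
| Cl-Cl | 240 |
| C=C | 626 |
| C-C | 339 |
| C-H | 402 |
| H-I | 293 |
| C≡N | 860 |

Bonds broken (reactants):
  C-H: 4 × 402 = 1608
  C=C: 1 × 626 = 626
  H-I: 1 × 293 = 293
  Σ(broken) = 2527 kJ
Bonds formed (products):
  C-C: 1 × 339 = 339
  C-H: 5 × 402 = 2010
  C-I: 1 × 244 = 244
  Σ(formed) = 2593 kJ
ΔH = Σ(broken) − Σ(formed) = 2527 − 2593 = −66 kJ

ΔH ≈ −66 kJ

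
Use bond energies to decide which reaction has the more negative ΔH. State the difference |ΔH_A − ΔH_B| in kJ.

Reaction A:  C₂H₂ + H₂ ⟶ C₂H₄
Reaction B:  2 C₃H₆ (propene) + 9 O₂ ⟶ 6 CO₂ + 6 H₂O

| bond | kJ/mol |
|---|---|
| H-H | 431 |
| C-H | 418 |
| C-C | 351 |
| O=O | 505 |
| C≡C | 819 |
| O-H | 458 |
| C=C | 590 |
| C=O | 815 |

Reaction A:
  Bonds broken (reactants):
    C≡C: 1 × 819 = 819
    C-H: 2 × 418 = 836
    H-H: 1 × 431 = 431
    Σ(broken) = 2086 kJ
  Bonds formed (products):
    C-H: 4 × 418 = 1672
    C=C: 1 × 590 = 590
    Σ(formed) = 2262 kJ
  ΔH_A = 2086 − 2262 = −176 kJ
Reaction B:
  Bonds broken (reactants):
    C-C: 2 × 351 = 702
    C-H: 12 × 418 = 5016
    C=C: 2 × 590 = 1180
    O=O: 9 × 505 = 4545
    Σ(broken) = 11443 kJ
  Bonds formed (products):
    C=O: 12 × 815 = 9780
    O-H: 12 × 458 = 5496
    Σ(formed) = 15276 kJ
  ΔH_B = 11443 − 15276 = −3833 kJ
ΔH_A − ΔH_B = +3657 kJ, so reaction B has the more negative ΔH; |ΔH_A − ΔH_B| = 3657 kJ.

Reaction B, by 3657 kJ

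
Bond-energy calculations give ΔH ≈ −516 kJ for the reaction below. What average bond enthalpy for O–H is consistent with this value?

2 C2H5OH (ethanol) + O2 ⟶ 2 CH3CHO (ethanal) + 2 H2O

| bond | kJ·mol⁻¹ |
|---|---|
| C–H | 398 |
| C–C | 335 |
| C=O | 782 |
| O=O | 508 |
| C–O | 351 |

D(O–H) ≈ 479 kJ/mol

Let D be the O–H bond energy.
Σ(broken) = 2×335 + 10×398 + 2×351 + 2×D + 1×508 = 5860 + 2D
Σ(formed) = 2×335 + 8×398 + 2×782 + 4×D = 5418 + 4D
ΔH = Σ(broken) − Σ(formed) = (5860 + 2D) − (5418 + 4D) = +442 − 2D
Setting this equal to −516 kJ gives 2D = 958, so D = 479 kJ/mol.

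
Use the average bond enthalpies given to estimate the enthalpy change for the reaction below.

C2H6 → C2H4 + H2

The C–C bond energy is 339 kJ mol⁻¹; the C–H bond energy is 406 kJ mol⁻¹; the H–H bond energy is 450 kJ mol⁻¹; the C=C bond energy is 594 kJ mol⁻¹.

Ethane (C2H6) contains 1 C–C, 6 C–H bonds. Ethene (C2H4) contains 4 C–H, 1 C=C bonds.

ΔH ≈ +107 kJ

Bonds broken (reactants):
  C–C: 1 × 339 = 339
  C–H: 6 × 406 = 2436
  Σ(broken) = 2775 kJ
Bonds formed (products):
  C–H: 4 × 406 = 1624
  C=C: 1 × 594 = 594
  H–H: 1 × 450 = 450
  Σ(formed) = 2668 kJ
ΔH = Σ(broken) − Σ(formed) = 2775 − 2668 = +107 kJ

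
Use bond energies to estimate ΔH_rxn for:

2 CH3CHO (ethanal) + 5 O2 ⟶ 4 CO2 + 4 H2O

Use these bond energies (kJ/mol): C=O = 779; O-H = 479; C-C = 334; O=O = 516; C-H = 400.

Bonds broken (reactants):
  C-C: 2 × 334 = 668
  C-H: 8 × 400 = 3200
  C=O: 2 × 779 = 1558
  O=O: 5 × 516 = 2580
  Σ(broken) = 8006 kJ
Bonds formed (products):
  C=O: 8 × 779 = 6232
  O-H: 8 × 479 = 3832
  Σ(formed) = 10064 kJ
ΔH = Σ(broken) − Σ(formed) = 8006 − 10064 = −2058 kJ

ΔH ≈ −2058 kJ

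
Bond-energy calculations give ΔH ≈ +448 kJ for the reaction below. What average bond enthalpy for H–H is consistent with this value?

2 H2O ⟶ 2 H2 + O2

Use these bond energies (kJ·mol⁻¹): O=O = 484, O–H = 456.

D(H–H) ≈ 446 kJ/mol

Let D be the H–H bond energy.
Σ(broken) = 4×456 = 1824
Σ(formed) = 2×D + 1×484 = 484 + 2D
ΔH = Σ(broken) − Σ(formed) = (1824) − (484 + 2D) = +1340 − 2D
Setting this equal to +448 kJ gives 2D = 892, so D = 446 kJ/mol.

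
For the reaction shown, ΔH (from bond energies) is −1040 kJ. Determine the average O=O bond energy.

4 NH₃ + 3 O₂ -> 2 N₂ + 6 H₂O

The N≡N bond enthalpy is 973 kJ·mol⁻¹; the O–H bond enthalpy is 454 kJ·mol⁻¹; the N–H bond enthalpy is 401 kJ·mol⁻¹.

D(O=O) ≈ 514 kJ/mol

Let D be the O=O bond energy.
Σ(broken) = 12×401 + 3×D = 4812 + 3D
Σ(formed) = 2×973 + 12×454 = 7394
ΔH = Σ(broken) − Σ(formed) = (4812 + 3D) − (7394) = −2582 + 3D
Setting this equal to −1040 kJ gives 3D = 1542, so D = 514 kJ/mol.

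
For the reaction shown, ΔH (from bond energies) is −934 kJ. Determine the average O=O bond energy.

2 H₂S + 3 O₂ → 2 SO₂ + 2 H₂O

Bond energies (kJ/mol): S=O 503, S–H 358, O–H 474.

Let D be the O=O bond energy.
Σ(broken) = 3×D + 4×358 = 1432 + 3D
Σ(formed) = 4×474 + 4×503 = 3908
ΔH = Σ(broken) − Σ(formed) = (1432 + 3D) − (3908) = −2476 + 3D
Setting this equal to −934 kJ gives 3D = 1542, so D = 514 kJ/mol.

D(O=O) ≈ 514 kJ/mol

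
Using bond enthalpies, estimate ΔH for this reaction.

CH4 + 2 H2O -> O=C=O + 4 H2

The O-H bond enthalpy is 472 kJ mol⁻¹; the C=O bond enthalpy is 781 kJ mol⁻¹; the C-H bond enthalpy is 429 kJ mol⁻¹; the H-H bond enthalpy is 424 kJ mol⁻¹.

ΔH ≈ +346 kJ

Bonds broken (reactants):
  C-H: 4 × 429 = 1716
  O-H: 4 × 472 = 1888
  Σ(broken) = 3604 kJ
Bonds formed (products):
  C=O: 2 × 781 = 1562
  H-H: 4 × 424 = 1696
  Σ(formed) = 3258 kJ
ΔH = Σ(broken) − Σ(formed) = 3604 − 3258 = +346 kJ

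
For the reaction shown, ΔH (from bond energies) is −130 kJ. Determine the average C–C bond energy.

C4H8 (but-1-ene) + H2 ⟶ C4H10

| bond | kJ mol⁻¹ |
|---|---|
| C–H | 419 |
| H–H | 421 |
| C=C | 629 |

D(C–C) ≈ 342 kJ/mol

Let D be the C–C bond energy.
Σ(broken) = 2×D + 8×419 + 1×629 + 1×421 = 4402 + 2D
Σ(formed) = 3×D + 10×419 = 4190 + 3D
ΔH = Σ(broken) − Σ(formed) = (4402 + 2D) − (4190 + 3D) = +212 − D
Setting this equal to −130 kJ gives D = 342 kJ/mol.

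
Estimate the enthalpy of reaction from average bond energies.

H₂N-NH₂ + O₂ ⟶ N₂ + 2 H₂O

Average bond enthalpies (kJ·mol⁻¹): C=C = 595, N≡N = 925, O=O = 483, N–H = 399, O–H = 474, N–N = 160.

ΔH ≈ −582 kJ

Bonds broken (reactants):
  N–H: 4 × 399 = 1596
  N–N: 1 × 160 = 160
  O=O: 1 × 483 = 483
  Σ(broken) = 2239 kJ
Bonds formed (products):
  N≡N: 1 × 925 = 925
  O–H: 4 × 474 = 1896
  Σ(formed) = 2821 kJ
ΔH = Σ(broken) − Σ(formed) = 2239 − 2821 = −582 kJ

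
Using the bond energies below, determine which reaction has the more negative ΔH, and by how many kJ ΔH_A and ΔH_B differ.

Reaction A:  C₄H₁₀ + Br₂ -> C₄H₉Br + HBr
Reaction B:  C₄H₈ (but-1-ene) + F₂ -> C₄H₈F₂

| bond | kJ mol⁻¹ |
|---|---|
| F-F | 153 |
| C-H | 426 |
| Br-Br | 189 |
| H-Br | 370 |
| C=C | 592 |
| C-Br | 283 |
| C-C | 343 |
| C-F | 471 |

Reaction B, by 502 kJ

Reaction A:
  Bonds broken (reactants):
    Br-Br: 1 × 189 = 189
    C-C: 3 × 343 = 1029
    C-H: 10 × 426 = 4260
    Σ(broken) = 5478 kJ
  Bonds formed (products):
    C-Br: 1 × 283 = 283
    C-C: 3 × 343 = 1029
    C-H: 9 × 426 = 3834
    H-Br: 1 × 370 = 370
    Σ(formed) = 5516 kJ
  ΔH_A = 5478 − 5516 = −38 kJ
Reaction B:
  Bonds broken (reactants):
    C-C: 2 × 343 = 686
    C-H: 8 × 426 = 3408
    C=C: 1 × 592 = 592
    F-F: 1 × 153 = 153
    Σ(broken) = 4839 kJ
  Bonds formed (products):
    C-C: 3 × 343 = 1029
    C-F: 2 × 471 = 942
    C-H: 8 × 426 = 3408
    Σ(formed) = 5379 kJ
  ΔH_B = 4839 − 5379 = −540 kJ
ΔH_A − ΔH_B = +502 kJ, so reaction B has the more negative ΔH; |ΔH_A − ΔH_B| = 502 kJ.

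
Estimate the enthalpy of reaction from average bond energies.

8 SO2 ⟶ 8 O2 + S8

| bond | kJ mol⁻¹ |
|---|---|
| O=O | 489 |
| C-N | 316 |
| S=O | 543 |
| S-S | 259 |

ΔH ≈ +2704 kJ

Bonds broken (reactants):
  S=O: 16 × 543 = 8688
  Σ(broken) = 8688 kJ
Bonds formed (products):
  O=O: 8 × 489 = 3912
  S-S: 8 × 259 = 2072
  Σ(formed) = 5984 kJ
ΔH = Σ(broken) − Σ(formed) = 8688 − 5984 = +2704 kJ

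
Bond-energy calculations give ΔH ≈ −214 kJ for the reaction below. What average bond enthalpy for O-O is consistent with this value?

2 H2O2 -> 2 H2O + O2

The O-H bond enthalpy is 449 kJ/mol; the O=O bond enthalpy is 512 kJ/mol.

Let D be the O-O bond energy.
Σ(broken) = 4×449 + 2×D = 1796 + 2D
Σ(formed) = 4×449 + 1×512 = 2308
ΔH = Σ(broken) − Σ(formed) = (1796 + 2D) − (2308) = −512 + 2D
Setting this equal to −214 kJ gives 2D = 298, so D = 149 kJ/mol.

D(O-O) ≈ 149 kJ/mol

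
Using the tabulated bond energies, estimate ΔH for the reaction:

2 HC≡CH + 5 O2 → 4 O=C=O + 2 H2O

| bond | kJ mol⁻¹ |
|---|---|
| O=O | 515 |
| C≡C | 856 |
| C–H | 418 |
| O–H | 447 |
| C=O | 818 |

Bonds broken (reactants):
  C≡C: 2 × 856 = 1712
  C–H: 4 × 418 = 1672
  O=O: 5 × 515 = 2575
  Σ(broken) = 5959 kJ
Bonds formed (products):
  C=O: 8 × 818 = 6544
  O–H: 4 × 447 = 1788
  Σ(formed) = 8332 kJ
ΔH = Σ(broken) − Σ(formed) = 5959 − 8332 = −2373 kJ

ΔH ≈ −2373 kJ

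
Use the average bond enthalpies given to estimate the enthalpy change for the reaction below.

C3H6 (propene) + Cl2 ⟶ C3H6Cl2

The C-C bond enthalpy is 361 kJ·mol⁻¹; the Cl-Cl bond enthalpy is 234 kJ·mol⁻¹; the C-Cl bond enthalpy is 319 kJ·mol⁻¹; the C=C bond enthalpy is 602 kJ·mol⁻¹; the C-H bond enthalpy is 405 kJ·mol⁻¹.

Bonds broken (reactants):
  C-C: 1 × 361 = 361
  C-H: 6 × 405 = 2430
  C=C: 1 × 602 = 602
  Cl-Cl: 1 × 234 = 234
  Σ(broken) = 3627 kJ
Bonds formed (products):
  C-C: 2 × 361 = 722
  C-Cl: 2 × 319 = 638
  C-H: 6 × 405 = 2430
  Σ(formed) = 3790 kJ
ΔH = Σ(broken) − Σ(formed) = 3627 − 3790 = −163 kJ

ΔH ≈ −163 kJ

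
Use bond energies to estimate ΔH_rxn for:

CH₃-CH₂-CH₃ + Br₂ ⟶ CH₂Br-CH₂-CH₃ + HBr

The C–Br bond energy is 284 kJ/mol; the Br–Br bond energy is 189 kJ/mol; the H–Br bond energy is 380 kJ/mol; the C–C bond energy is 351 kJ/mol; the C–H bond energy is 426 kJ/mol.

Bonds broken (reactants):
  Br–Br: 1 × 189 = 189
  C–C: 2 × 351 = 702
  C–H: 8 × 426 = 3408
  Σ(broken) = 4299 kJ
Bonds formed (products):
  C–Br: 1 × 284 = 284
  C–C: 2 × 351 = 702
  C–H: 7 × 426 = 2982
  H–Br: 1 × 380 = 380
  Σ(formed) = 4348 kJ
ΔH = Σ(broken) − Σ(formed) = 4299 − 4348 = −49 kJ

ΔH ≈ −49 kJ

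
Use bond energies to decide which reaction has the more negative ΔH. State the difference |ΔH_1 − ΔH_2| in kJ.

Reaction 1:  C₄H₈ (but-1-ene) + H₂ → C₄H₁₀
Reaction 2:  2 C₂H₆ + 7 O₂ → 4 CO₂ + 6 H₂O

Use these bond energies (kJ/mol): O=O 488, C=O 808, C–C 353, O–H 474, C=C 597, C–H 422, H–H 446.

Reaction 2, by 2812 kJ

Reaction 1:
  Bonds broken (reactants):
    C–C: 2 × 353 = 706
    C–H: 8 × 422 = 3376
    C=C: 1 × 597 = 597
    H–H: 1 × 446 = 446
    Σ(broken) = 5125 kJ
  Bonds formed (products):
    C–C: 3 × 353 = 1059
    C–H: 10 × 422 = 4220
    Σ(formed) = 5279 kJ
  ΔH_1 = 5125 − 5279 = −154 kJ
Reaction 2:
  Bonds broken (reactants):
    C–C: 2 × 353 = 706
    C–H: 12 × 422 = 5064
    O=O: 7 × 488 = 3416
    Σ(broken) = 9186 kJ
  Bonds formed (products):
    C=O: 8 × 808 = 6464
    O–H: 12 × 474 = 5688
    Σ(formed) = 12152 kJ
  ΔH_2 = 9186 − 12152 = −2966 kJ
ΔH_1 − ΔH_2 = +2812 kJ, so reaction 2 has the more negative ΔH; |ΔH_1 − ΔH_2| = 2812 kJ.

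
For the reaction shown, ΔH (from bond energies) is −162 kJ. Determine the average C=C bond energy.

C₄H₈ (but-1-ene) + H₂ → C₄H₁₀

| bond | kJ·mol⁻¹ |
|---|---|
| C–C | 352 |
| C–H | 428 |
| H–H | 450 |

Let D be the C=C bond energy.
Σ(broken) = 2×352 + 8×428 + 1×D + 1×450 = 4578 + D
Σ(formed) = 3×352 + 10×428 = 5336
ΔH = Σ(broken) − Σ(formed) = (4578 + D) − (5336) = −758 + D
Setting this equal to −162 kJ gives D = 596 kJ/mol.

D(C=C) ≈ 596 kJ/mol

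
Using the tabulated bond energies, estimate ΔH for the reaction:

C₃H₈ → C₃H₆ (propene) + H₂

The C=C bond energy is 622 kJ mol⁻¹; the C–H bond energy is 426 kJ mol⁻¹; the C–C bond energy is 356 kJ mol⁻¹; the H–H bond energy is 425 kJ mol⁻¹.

ΔH ≈ +161 kJ

Bonds broken (reactants):
  C–C: 2 × 356 = 712
  C–H: 8 × 426 = 3408
  Σ(broken) = 4120 kJ
Bonds formed (products):
  C–C: 1 × 356 = 356
  C–H: 6 × 426 = 2556
  C=C: 1 × 622 = 622
  H–H: 1 × 425 = 425
  Σ(formed) = 3959 kJ
ΔH = Σ(broken) − Σ(formed) = 4120 − 3959 = +161 kJ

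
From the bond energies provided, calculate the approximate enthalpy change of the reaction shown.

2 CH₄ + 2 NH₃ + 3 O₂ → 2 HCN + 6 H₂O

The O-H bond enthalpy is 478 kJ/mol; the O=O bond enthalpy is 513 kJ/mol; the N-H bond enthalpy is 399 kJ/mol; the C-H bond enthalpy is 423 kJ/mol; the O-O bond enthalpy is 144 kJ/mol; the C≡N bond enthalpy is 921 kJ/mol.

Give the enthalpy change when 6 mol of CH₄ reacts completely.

ΔH = −3321 kJ

Bonds broken (reactants):
  C-H: 8 × 423 = 3384
  N-H: 6 × 399 = 2394
  O=O: 3 × 513 = 1539
  Σ(broken) = 7317 kJ
Bonds formed (products):
  C≡N: 2 × 921 = 1842
  C-H: 2 × 423 = 846
  O-H: 12 × 478 = 5736
  Σ(formed) = 8424 kJ
ΔH = Σ(broken) − Σ(formed) = 7317 − 8424 = −1107 kJ
For 3× the reaction as written: 3 × (−1107) = −3321 kJ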